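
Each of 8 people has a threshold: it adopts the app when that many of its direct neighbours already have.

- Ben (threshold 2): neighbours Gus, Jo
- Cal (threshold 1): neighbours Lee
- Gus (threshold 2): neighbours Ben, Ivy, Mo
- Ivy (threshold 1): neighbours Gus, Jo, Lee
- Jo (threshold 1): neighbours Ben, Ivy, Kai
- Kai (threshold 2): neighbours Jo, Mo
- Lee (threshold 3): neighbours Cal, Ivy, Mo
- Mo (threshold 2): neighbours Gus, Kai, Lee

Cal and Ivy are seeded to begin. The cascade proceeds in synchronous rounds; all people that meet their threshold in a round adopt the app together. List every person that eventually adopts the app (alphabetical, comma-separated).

Cal, Ivy, Jo

Round 1 — Cal, Ivy adopt the app (initial).
Round 2 — checking thresholds:
  Gus: 1 of 3 neighbours < 2, holds.
  Jo: 1 of 3 neighbours ≥ 1, adopts the app.
  Lee: 2 of 3 neighbours < 3, holds.
Round 3 — no new adoptions; cascade stops.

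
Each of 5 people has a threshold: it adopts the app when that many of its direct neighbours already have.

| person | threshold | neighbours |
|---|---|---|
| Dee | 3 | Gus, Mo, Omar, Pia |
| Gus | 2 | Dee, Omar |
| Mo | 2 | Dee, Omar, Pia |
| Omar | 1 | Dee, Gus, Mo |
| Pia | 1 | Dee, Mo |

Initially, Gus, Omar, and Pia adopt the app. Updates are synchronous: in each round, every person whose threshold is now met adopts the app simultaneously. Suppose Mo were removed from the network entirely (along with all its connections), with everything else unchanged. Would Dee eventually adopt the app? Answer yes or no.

yes

With Mo removed:
Round 1 — Gus, Omar, Pia adopt the app (initial).
Round 2 — checking thresholds:
  Dee: 3 of 3 neighbours ≥ 3, adopts the app.
Round 3 — no new adoptions; cascade stops.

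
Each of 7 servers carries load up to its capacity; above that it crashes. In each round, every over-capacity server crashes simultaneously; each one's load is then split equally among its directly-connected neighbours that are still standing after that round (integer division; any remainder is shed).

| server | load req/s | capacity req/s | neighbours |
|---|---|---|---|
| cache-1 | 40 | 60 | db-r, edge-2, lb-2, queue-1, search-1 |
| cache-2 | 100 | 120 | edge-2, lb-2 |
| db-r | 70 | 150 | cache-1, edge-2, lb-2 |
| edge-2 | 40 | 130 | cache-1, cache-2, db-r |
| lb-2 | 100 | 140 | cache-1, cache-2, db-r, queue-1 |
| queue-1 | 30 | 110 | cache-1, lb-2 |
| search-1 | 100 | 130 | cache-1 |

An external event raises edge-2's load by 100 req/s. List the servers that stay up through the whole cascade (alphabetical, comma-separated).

search-1

Round 1 — edge-2 at 140 > 130. edge-2 crashes.
  edge-2 sheds 140 req/s to cache-1, cache-2, db-r: 46 each (2 lost).
    cache-1: 40+46 = 86 > 60
    cache-2: 100+46 = 146 > 120
    db-r: 70+46 = 116 ≤ 150
Round 2 — cache-1, cache-2 crash.
  cache-1 sheds 86 req/s to db-r, lb-2, queue-1, search-1: 21 each (2 lost).
    db-r: 116+21 = 137 ≤ 150
    lb-2: 100+21 = 121 ≤ 140
    queue-1: 30+21 = 51 ≤ 110
    search-1: 100+21 = 121 ≤ 130
  cache-2 sheds 146 req/s to lb-2: 146 each.
    lb-2: 121+146 = 267 > 140
Round 3 — lb-2 crashes.
  lb-2 sheds 267 req/s to db-r, queue-1: 133 each (1 lost).
    db-r: 137+133 = 270 > 150
    queue-1: 51+133 = 184 > 110
Round 4 — db-r, queue-1 crash.
  db-r sheds 270 req/s: no online neighbours, lost.
  queue-1 sheds 184 req/s: no online neighbours, lost.
No further crashes.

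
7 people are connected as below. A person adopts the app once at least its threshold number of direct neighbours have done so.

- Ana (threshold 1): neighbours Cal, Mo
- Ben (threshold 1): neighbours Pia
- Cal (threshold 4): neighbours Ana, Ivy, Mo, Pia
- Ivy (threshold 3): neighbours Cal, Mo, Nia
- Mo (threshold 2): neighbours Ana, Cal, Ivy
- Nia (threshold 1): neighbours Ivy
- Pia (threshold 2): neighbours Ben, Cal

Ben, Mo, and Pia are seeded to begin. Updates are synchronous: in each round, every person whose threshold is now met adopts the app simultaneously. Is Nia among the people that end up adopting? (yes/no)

no

Round 1 — Ben, Mo, Pia adopt the app (initial).
Round 2 — checking thresholds:
  Ana: 1 of 2 neighbours ≥ 1, adopts the app.
  Cal: 2 of 4 neighbours < 4, not yet.
  Ivy: 1 of 3 neighbours < 3, not yet.
Round 3 — no new adoptions; cascade stops.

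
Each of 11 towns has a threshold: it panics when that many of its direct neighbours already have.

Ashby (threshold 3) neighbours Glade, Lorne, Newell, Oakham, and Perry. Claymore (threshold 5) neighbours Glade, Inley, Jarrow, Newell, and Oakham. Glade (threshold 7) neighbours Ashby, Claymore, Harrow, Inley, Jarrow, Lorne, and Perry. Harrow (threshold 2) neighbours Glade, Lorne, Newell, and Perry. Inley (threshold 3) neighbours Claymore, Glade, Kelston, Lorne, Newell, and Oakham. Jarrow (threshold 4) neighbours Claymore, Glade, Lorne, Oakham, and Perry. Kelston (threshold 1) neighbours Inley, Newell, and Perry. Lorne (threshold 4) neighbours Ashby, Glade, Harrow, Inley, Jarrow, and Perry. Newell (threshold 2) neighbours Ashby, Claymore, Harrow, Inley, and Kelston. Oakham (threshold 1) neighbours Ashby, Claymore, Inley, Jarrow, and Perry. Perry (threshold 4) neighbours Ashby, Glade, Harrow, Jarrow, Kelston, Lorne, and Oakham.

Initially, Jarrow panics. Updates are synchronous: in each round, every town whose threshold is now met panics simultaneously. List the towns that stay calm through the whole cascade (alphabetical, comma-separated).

Ashby, Claymore, Glade, Harrow, Inley, Kelston, Lorne, Newell, Perry

Round 1 — Jarrow panics (initial).
Round 2 — checking thresholds:
  Claymore: 1 of 5 neighbours < 5, holds.
  Glade: 1 of 7 neighbours < 7, holds.
  Lorne: 1 of 6 neighbours < 4, holds.
  Oakham: 1 of 5 neighbours ≥ 1, panics.
  Perry: 1 of 7 neighbours < 4, holds.
Round 3 — no new panics; cascade stops.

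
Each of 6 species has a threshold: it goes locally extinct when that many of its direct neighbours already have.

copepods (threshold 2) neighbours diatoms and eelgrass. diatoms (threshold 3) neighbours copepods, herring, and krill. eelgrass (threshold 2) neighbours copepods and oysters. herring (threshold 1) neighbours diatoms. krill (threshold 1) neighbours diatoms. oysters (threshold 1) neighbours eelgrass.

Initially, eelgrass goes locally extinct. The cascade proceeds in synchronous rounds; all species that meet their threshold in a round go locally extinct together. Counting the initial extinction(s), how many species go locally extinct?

2

Round 1 — eelgrass goes locally extinct (initial).
Round 2 — checking thresholds:
  copepods: 1 of 2 neighbours < 2, holds.
  oysters: 1 of 1 neighbours ≥ 1, goes locally extinct.
Round 3 — no new extinctions; cascade stops.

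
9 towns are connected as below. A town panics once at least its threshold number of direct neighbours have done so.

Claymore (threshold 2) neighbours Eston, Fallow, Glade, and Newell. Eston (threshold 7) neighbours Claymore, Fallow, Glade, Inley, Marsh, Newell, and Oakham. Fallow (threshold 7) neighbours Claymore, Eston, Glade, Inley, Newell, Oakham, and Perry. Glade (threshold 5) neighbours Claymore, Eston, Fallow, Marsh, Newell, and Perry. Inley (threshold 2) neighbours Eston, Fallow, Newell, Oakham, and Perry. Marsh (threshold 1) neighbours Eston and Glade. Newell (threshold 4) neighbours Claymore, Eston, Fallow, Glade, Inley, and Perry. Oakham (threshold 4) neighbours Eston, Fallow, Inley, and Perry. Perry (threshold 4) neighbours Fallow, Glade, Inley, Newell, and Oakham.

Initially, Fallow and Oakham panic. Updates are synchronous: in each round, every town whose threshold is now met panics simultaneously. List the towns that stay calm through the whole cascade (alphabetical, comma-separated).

Round 1 — Fallow, Oakham panic (initial).
Round 2 — checking thresholds:
  Claymore: 1 of 4 neighbours < 2, not yet.
  Eston: 2 of 7 neighbours < 7, not yet.
  Glade: 1 of 6 neighbours < 5, not yet.
  Inley: 2 of 5 neighbours ≥ 2, panics.
  Newell: 1 of 6 neighbours < 4, not yet.
  Perry: 2 of 5 neighbours < 4, not yet.
Round 3 — no new panics; cascade stops.

Claymore, Eston, Glade, Marsh, Newell, Perry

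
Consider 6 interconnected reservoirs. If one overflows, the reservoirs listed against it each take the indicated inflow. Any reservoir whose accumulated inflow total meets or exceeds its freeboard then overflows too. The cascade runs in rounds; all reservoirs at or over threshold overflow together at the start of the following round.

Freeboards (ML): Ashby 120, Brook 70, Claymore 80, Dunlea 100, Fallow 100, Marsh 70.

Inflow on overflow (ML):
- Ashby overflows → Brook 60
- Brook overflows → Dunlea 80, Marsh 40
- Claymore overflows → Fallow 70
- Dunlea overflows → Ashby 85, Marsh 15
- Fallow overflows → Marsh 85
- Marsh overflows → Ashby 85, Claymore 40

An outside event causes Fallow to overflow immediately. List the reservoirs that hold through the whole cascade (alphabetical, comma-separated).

Ashby, Brook, Claymore, Dunlea

Round 1 — Fallow overflows (initial).
  Marsh: +85 → 85 ≥ 70
Round 2 — Marsh overflows.
  Ashby: +85 → 85 < 120
  Claymore: +40 → 40 < 80
No further overflows.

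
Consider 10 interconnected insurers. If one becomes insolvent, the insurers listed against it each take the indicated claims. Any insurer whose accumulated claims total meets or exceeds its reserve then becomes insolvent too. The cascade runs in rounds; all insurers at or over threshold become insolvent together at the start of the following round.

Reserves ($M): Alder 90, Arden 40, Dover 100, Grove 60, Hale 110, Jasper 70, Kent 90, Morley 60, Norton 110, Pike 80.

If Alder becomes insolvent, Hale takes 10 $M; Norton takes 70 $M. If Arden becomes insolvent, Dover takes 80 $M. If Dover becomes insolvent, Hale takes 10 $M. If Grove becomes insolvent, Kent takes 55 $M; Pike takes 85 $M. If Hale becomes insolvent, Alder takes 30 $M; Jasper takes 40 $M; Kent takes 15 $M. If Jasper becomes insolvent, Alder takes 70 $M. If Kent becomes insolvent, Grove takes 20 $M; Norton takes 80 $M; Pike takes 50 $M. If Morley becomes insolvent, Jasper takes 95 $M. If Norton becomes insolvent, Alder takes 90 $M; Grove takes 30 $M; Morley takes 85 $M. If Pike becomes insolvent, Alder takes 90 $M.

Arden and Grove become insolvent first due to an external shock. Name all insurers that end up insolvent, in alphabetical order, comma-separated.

Alder, Arden, Grove, Pike

Round 1 — Arden, Grove become insolvent (initial).
  Dover: +80 → 80 < 100
  Kent: +55 → 55 < 90
  Pike: +85 → 85 ≥ 80
Round 2 — Pike becomes insolvent.
  Alder: +90 → 90 ≥ 90
Round 3 — Alder becomes insolvent.
  Hale: +10 → 10 < 110
  Norton: +70 → 70 < 110
No further insolvencies.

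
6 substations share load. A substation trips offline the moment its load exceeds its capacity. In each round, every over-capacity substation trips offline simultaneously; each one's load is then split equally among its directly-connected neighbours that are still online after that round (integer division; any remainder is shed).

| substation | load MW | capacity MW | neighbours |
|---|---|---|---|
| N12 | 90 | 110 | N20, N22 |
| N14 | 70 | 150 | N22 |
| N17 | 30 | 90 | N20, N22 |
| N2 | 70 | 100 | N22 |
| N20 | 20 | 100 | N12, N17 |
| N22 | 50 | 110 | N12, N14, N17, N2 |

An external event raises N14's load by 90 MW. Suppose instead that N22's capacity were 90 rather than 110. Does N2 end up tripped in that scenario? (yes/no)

yes

With N22's capacity at 90:
Round 1 — N14 at 160 > 150. N14 trips offline.
  N14 sheds 160 MW to N22: 160 each.
    N22: 50+160 = 210 > 90
Round 2 — N22 trips offline.
  N22 sheds 210 MW to N12, N17, N2: 70 each.
    N12: 90+70 = 160 > 110
    N17: 30+70 = 100 > 90
    N2: 70+70 = 140 > 100
Round 3 — N12, N17, N2 trip offline.
  N12 sheds 160 MW to N20: 160 each.
    N20: 20+160 = 180 > 100
  N17 sheds 100 MW to N20: 100 each.
    N20: 180+100 = 280 > 100
  N2 sheds 140 MW: no online neighbours, lost.
Round 4 — N20 trips offline.
  N20 sheds 280 MW: no online neighbours, lost.
No further trips.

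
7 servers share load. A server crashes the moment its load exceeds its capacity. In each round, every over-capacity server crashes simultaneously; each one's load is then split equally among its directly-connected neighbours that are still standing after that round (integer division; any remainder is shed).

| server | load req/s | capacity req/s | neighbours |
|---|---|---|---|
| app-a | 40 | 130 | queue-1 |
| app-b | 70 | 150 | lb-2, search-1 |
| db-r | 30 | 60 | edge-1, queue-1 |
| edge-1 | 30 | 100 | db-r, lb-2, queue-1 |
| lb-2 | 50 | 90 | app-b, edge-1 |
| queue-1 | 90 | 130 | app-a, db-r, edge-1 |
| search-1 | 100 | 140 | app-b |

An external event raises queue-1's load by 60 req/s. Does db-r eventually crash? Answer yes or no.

yes

Round 1 — queue-1 at 150 > 130. queue-1 crashes.
  queue-1 sheds 150 req/s to app-a, db-r, edge-1: 50 each.
    app-a: 40+50 = 90 ≤ 130
    db-r: 30+50 = 80 > 60
    edge-1: 30+50 = 80 ≤ 100
Round 2 — db-r crashes.
  db-r sheds 80 req/s to edge-1: 80 each.
    edge-1: 80+80 = 160 > 100
Round 3 — edge-1 crashes.
  edge-1 sheds 160 req/s to lb-2: 160 each.
    lb-2: 50+160 = 210 > 90
Round 4 — lb-2 crashes.
  lb-2 sheds 210 req/s to app-b: 210 each.
    app-b: 70+210 = 280 > 150
Round 5 — app-b crashes.
  app-b sheds 280 req/s to search-1: 280 each.
    search-1: 100+280 = 380 > 140
Round 6 — search-1 crashes.
  search-1 sheds 380 req/s: no online neighbours, lost.
No further crashes.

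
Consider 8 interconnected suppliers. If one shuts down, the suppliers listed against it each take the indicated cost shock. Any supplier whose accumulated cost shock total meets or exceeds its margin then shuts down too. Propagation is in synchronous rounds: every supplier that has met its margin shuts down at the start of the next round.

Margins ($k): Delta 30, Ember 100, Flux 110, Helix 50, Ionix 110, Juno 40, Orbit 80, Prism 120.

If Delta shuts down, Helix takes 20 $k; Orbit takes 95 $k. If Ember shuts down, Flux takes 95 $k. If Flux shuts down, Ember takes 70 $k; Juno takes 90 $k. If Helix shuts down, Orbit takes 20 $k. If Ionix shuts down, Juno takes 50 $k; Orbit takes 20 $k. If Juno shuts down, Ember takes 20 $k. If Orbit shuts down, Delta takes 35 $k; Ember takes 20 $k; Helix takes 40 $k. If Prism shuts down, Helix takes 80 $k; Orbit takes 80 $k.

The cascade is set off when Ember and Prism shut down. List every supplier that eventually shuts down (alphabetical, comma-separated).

Round 1 — Ember, Prism shut down (initial).
  Flux: +95 → 95 < 110
  Helix: +80 → 80 ≥ 50
  Orbit: +80 → 80 ≥ 80
Round 2 — Helix, Orbit shut down.
  Delta: +35 → 35 ≥ 30
Round 3 — Delta shuts down.
No further shutdowns.

Delta, Ember, Helix, Orbit, Prism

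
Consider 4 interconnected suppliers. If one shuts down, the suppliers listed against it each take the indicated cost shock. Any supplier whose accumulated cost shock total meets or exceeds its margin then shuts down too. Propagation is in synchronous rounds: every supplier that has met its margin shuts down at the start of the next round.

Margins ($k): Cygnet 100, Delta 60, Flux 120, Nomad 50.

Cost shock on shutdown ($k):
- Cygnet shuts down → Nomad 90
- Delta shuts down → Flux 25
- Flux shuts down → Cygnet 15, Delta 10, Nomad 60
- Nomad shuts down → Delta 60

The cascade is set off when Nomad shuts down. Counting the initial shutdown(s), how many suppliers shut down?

2

Round 1 — Nomad shuts down (initial).
  Delta: +60 → 60 ≥ 60
Round 2 — Delta shuts down.
  Flux: +25 → 25 < 120
No further shutdowns.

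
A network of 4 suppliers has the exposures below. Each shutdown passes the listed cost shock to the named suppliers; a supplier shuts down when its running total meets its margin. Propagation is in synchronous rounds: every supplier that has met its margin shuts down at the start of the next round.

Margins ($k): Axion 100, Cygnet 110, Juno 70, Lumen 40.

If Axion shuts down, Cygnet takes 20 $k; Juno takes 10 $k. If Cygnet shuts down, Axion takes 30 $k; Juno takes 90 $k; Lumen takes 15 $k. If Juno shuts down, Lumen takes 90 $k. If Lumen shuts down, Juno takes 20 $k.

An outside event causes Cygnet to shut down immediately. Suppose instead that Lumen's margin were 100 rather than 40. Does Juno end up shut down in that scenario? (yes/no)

With Lumen's margin at 100:
Round 1 — Cygnet shuts down (initial).
  Axion: +30 → 30 < 100
  Juno: +90 → 90 ≥ 70
  Lumen: +15 → 15 < 100
Round 2 — Juno shuts down.
  Lumen: +90 → 105 ≥ 100
Round 3 — Lumen shuts down.
No further shutdowns.

yes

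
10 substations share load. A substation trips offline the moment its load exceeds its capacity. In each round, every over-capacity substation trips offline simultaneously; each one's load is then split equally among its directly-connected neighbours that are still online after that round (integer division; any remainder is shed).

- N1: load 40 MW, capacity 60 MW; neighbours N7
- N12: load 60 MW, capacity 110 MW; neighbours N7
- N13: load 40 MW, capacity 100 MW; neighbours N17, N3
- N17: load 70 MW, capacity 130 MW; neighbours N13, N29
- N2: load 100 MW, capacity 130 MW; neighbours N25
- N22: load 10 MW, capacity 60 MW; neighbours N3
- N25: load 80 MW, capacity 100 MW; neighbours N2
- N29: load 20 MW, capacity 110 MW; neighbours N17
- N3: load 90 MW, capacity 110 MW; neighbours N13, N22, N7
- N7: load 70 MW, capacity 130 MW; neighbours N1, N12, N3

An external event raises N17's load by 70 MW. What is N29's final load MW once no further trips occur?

Round 1 — N17 at 140 > 130. N17 trips offline.
  N17 sheds 140 MW to N13, N29: 70 each.
    N13: 40+70 = 110 > 100
    N29: 20+70 = 90 ≤ 110
Round 2 — N13 trips offline.
  N13 sheds 110 MW to N3: 110 each.
    N3: 90+110 = 200 > 110
Round 3 — N3 trips offline.
  N3 sheds 200 MW to N22, N7: 100 each.
    N22: 10+100 = 110 > 60
    N7: 70+100 = 170 > 130
Round 4 — N22, N7 trip offline.
  N22 sheds 110 MW: no online neighbours, lost.
  N7 sheds 170 MW to N1, N12: 85 each.
    N1: 40+85 = 125 > 60
    N12: 60+85 = 145 > 110
Round 5 — N1, N12 trip offline.
  N1 sheds 125 MW: no online neighbours, lost.
  N12 sheds 145 MW: no online neighbours, lost.
No further trips.

90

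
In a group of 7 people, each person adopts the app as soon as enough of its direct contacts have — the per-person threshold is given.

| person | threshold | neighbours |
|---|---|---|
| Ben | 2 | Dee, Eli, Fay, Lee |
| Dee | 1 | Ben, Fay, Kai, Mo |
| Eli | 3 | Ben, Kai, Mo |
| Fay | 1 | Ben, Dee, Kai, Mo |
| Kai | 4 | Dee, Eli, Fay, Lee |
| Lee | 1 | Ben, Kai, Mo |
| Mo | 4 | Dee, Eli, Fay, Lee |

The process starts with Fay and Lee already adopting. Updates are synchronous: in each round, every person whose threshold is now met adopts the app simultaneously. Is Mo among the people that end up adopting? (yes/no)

Round 1 — Fay, Lee adopt the app (initial).
Round 2 — checking thresholds:
  Ben: 2 of 4 neighbours ≥ 2, adopts the app.
  Dee: 1 of 4 neighbours ≥ 1, adopts the app.
  Kai: 2 of 4 neighbours < 4, not yet.
  Mo: 2 of 4 neighbours < 4, not yet.
Round 3 — no new adoptions; cascade stops.

no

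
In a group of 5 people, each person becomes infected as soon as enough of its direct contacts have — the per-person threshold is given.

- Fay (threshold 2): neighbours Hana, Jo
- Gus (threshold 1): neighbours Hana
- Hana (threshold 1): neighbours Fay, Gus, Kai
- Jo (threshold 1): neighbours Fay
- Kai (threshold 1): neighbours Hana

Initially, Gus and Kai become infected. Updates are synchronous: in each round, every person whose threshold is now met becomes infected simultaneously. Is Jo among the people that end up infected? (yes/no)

no

Round 1 — Gus, Kai become infected (initial).
Round 2 — checking thresholds:
  Hana: 2 of 3 neighbours ≥ 1, becomes infected.
Round 3 — no new infections; cascade stops.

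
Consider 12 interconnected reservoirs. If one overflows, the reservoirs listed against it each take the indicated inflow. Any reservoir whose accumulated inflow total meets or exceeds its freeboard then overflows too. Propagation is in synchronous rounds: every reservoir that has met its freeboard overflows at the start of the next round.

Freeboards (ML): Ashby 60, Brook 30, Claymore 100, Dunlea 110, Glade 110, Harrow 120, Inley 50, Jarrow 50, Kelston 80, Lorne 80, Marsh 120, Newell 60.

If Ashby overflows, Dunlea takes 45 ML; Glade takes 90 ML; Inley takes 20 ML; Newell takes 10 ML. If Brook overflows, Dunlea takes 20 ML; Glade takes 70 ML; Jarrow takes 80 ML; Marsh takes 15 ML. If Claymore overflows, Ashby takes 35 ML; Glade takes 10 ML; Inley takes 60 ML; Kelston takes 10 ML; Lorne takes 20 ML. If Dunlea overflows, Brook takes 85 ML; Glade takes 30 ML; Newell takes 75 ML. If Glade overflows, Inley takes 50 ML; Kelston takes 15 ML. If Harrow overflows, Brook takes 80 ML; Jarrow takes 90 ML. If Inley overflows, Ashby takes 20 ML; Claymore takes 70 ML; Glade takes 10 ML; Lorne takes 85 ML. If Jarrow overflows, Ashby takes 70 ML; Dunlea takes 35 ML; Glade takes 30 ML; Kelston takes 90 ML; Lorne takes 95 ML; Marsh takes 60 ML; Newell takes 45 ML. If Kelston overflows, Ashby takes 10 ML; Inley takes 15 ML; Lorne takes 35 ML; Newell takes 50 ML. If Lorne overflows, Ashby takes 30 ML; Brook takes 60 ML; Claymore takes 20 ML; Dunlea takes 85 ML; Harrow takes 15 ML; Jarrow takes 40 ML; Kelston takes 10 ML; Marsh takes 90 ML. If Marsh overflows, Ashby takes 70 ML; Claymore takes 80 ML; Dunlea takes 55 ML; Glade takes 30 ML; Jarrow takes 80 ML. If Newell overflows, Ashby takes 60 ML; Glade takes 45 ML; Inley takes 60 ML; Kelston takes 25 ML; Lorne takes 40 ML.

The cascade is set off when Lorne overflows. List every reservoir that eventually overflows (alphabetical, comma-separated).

Round 1 — Lorne overflows (initial).
  Ashby: +30 → 30 < 60
  Brook: +60 → 60 ≥ 30
  Claymore: +20 → 20 < 100
  Dunlea: +85 → 85 < 110
  Harrow: +15 → 15 < 120
  Jarrow: +40 → 40 < 50
  Kelston: +10 → 10 < 80
  Marsh: +90 → 90 < 120
Round 2 — Brook overflows.
  Dunlea: +20 → 105 < 110
  Glade: +70 → 70 < 110
  Jarrow: +80 → 120 ≥ 50
  Marsh: +15 → 105 < 120
Round 3 — Jarrow overflows.
  Ashby: +70 → 100 ≥ 60
  Dunlea: +35 → 140 ≥ 110
  Glade: +30 → 100 < 110
  Kelston: +90 → 100 ≥ 80
  Marsh: +60 → 165 ≥ 120
  Newell: +45 → 45 < 60
Round 4 — Ashby, Dunlea, Kelston, Marsh overflow.
  Claymore: +80 → 100 ≥ 100
  Glade: +90+30+30 → 250 ≥ 110
  Inley: +20+15 → 35 < 50
  Newell: +10+75+50 → 180 ≥ 60
Round 5 — Claymore, Glade, Newell overflow.
  Inley: +60+50+60 → 205 ≥ 50
Round 6 — Inley overflows.
No further overflows.

Ashby, Brook, Claymore, Dunlea, Glade, Inley, Jarrow, Kelston, Lorne, Marsh, Newell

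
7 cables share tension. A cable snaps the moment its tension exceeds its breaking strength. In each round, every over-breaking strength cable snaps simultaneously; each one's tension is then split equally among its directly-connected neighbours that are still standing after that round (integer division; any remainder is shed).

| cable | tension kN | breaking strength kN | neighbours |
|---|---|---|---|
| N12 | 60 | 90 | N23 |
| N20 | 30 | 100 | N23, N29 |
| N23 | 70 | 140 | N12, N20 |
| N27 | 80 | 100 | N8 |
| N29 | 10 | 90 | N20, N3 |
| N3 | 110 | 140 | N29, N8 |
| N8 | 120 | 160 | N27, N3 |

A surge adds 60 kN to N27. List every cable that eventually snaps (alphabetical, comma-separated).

N12, N20, N23, N27, N29, N3, N8

Round 1 — N27 at 140 > 100. N27 snaps.
  N27 sheds 140 kN to N8: 140 each.
    N8: 120+140 = 260 > 160
Round 2 — N8 snaps.
  N8 sheds 260 kN to N3: 260 each.
    N3: 110+260 = 370 > 140
Round 3 — N3 snaps.
  N3 sheds 370 kN to N29: 370 each.
    N29: 10+370 = 380 > 90
Round 4 — N29 snaps.
  N29 sheds 380 kN to N20: 380 each.
    N20: 30+380 = 410 > 100
Round 5 — N20 snaps.
  N20 sheds 410 kN to N23: 410 each.
    N23: 70+410 = 480 > 140
Round 6 — N23 snaps.
  N23 sheds 480 kN to N12: 480 each.
    N12: 60+480 = 540 > 90
Round 7 — N12 snaps.
  N12 sheds 540 kN: no online neighbours, lost.
No further breaks.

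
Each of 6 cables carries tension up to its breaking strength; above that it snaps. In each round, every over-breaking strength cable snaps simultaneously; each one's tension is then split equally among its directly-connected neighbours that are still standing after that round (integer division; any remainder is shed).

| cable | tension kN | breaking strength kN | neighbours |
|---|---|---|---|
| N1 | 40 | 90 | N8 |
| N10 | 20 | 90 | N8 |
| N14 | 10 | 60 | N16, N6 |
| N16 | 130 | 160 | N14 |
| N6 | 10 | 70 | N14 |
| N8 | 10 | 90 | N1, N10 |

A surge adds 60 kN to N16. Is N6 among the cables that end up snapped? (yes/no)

yes

Round 1 — N16 at 190 > 160. N16 snaps.
  N16 sheds 190 kN to N14: 190 each.
    N14: 10+190 = 200 > 60
Round 2 — N14 snaps.
  N14 sheds 200 kN to N6: 200 each.
    N6: 10+200 = 210 > 70
Round 3 — N6 snaps.
  N6 sheds 210 kN: no online neighbours, lost.
No further breaks.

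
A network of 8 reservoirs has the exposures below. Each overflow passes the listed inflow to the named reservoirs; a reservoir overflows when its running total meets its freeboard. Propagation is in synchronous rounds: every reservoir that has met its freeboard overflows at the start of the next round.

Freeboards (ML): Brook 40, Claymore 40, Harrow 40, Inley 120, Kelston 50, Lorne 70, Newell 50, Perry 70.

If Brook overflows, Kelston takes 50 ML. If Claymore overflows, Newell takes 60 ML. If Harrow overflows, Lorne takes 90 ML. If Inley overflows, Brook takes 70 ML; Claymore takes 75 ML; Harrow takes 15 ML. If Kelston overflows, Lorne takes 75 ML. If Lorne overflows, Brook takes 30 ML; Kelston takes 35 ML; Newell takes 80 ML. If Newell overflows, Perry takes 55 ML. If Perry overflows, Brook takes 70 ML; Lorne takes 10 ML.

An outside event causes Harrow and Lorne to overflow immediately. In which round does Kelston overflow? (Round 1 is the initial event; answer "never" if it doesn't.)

never

Round 1 — Harrow, Lorne overflow (initial).
  Brook: +30 → 30 < 40
  Kelston: +35 → 35 < 50
  Newell: +80 → 80 ≥ 50
Round 2 — Newell overflows.
  Perry: +55 → 55 < 70
No further overflows.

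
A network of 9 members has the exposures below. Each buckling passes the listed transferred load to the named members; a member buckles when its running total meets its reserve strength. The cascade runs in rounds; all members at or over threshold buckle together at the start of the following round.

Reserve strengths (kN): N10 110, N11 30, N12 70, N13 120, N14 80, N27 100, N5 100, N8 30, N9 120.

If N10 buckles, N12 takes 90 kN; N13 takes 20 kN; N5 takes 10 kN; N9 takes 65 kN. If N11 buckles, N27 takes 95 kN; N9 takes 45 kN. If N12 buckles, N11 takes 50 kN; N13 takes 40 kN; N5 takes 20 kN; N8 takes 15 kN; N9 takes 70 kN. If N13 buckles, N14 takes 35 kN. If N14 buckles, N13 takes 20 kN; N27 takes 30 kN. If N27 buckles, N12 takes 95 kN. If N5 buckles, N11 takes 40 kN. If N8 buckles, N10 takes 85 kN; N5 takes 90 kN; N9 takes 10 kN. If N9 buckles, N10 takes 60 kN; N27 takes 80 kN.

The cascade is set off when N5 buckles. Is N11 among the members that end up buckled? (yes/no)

yes

Round 1 — N5 buckles (initial).
  N11: +40 → 40 ≥ 30
Round 2 — N11 buckles.
  N27: +95 → 95 < 100
  N9: +45 → 45 < 120
No further bucklings.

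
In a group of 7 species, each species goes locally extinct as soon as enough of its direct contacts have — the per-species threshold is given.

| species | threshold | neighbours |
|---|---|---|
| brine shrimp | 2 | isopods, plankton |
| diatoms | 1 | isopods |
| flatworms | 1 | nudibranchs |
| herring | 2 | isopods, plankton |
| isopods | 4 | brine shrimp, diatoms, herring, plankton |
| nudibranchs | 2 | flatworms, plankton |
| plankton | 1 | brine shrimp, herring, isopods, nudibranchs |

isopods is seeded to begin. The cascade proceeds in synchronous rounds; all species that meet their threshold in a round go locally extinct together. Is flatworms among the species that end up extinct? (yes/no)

no

Round 1 — isopods goes locally extinct (initial).
Round 2 — checking thresholds:
  brine shrimp: 1 of 2 neighbours < 2, not yet.
  diatoms: 1 of 1 neighbours ≥ 1, goes locally extinct.
  herring: 1 of 2 neighbours < 2, not yet.
  plankton: 1 of 4 neighbours ≥ 1, goes locally extinct.
Round 3 — checking thresholds:
  brine shrimp: 2 of 2 neighbours ≥ 2, goes locally extinct.
  herring: 2 of 2 neighbours ≥ 2, goes locally extinct.
  nudibranchs: 1 of 2 neighbours < 2, not yet.
Round 4 — no new extinctions; cascade stops.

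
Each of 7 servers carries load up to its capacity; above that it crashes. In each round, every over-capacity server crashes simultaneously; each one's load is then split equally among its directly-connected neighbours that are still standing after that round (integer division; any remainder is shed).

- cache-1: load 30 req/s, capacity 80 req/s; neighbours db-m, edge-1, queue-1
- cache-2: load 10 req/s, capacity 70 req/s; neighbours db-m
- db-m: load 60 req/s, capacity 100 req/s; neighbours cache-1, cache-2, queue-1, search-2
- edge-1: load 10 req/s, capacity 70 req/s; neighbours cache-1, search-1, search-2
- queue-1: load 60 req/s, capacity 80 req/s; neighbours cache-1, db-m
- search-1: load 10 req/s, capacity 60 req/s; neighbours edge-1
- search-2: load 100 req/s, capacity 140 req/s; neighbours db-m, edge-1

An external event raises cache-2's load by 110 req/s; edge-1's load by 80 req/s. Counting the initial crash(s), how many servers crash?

Round 1 — cache-2 at 120 > 70; edge-1 at 90 > 70. cache-2, edge-1 crash.
  cache-2 sheds 120 req/s to db-m: 120 each.
    db-m: 60+120 = 180 > 100
  edge-1 sheds 90 req/s to cache-1, search-1, search-2: 30 each.
    cache-1: 30+30 = 60 ≤ 80
    search-1: 10+30 = 40 ≤ 60
    search-2: 100+30 = 130 ≤ 140
Round 2 — db-m crashes.
  db-m sheds 180 req/s to cache-1, queue-1, search-2: 60 each.
    cache-1: 60+60 = 120 > 80
    queue-1: 60+60 = 120 > 80
    search-2: 130+60 = 190 > 140
Round 3 — cache-1, queue-1, search-2 crash.
  cache-1 sheds 120 req/s: no online neighbours, lost.
  queue-1 sheds 120 req/s: no online neighbours, lost.
  search-2 sheds 190 req/s: no online neighbours, lost.
No further crashes.

6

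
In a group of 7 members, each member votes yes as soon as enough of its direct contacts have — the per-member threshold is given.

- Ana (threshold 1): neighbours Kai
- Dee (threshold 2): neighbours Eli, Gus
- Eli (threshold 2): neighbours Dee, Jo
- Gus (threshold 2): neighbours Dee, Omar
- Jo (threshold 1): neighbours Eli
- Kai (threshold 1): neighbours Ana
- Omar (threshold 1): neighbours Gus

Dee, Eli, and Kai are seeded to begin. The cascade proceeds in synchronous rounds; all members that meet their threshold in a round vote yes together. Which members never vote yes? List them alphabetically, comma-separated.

Round 1 — Dee, Eli, Kai vote yes (initial).
Round 2 — checking thresholds:
  Ana: 1 of 1 neighbours ≥ 1, votes yes.
  Gus: 1 of 2 neighbours < 2, not yet.
  Jo: 1 of 1 neighbours ≥ 1, votes yes.
Round 3 — no new yes votes; cascade stops.

Gus, Omar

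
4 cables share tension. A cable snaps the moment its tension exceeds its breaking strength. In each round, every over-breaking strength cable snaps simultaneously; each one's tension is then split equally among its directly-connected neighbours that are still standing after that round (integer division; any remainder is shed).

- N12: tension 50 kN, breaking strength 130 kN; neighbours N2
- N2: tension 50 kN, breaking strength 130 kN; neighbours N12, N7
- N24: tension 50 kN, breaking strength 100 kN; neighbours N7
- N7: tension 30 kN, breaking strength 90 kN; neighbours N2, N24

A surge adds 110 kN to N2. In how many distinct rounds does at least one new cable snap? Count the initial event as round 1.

Round 1 — N2 at 160 > 130. N2 snaps.
  N2 sheds 160 kN to N12, N7: 80 each.
    N12: 50+80 = 130 ≤ 130
    N7: 30+80 = 110 > 90
Round 2 — N7 snaps.
  N7 sheds 110 kN to N24: 110 each.
    N24: 50+110 = 160 > 100
Round 3 — N24 snaps.
  N24 sheds 160 kN: no online neighbours, lost.
No further breaks.

3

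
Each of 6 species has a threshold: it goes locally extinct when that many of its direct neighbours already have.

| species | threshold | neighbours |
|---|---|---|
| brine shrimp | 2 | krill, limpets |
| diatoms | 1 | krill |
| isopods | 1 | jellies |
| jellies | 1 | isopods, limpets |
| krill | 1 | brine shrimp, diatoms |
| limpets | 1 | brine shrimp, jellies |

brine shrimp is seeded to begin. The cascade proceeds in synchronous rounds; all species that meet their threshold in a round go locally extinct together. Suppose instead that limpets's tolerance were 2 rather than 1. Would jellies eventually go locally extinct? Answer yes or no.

no

With limpets's tolerance at 2:
Round 1 — brine shrimp goes locally extinct (initial).
Round 2 — checking thresholds:
  krill: 1 of 2 neighbours ≥ 1, goes locally extinct.
  limpets: 1 of 2 neighbours < 2, holds.
Round 3 — checking thresholds:
  diatoms: 1 of 1 neighbours ≥ 1, goes locally extinct.
  limpets: 1 of 2 neighbours < 2, holds.
Round 4 — no new extinctions; cascade stops.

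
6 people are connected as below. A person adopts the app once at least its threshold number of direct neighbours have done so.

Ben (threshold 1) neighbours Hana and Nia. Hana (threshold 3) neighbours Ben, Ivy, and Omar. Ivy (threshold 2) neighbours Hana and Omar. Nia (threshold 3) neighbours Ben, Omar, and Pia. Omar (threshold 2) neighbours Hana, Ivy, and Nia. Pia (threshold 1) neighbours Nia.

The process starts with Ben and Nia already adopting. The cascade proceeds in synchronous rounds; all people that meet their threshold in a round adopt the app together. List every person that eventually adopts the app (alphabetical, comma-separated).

Round 1 — Ben, Nia adopt the app (initial).
Round 2 — checking thresholds:
  Hana: 1 of 3 neighbours < 3, holds.
  Omar: 1 of 3 neighbours < 2, holds.
  Pia: 1 of 1 neighbours ≥ 1, adopts the app.
Round 3 — no new adoptions; cascade stops.

Ben, Nia, Pia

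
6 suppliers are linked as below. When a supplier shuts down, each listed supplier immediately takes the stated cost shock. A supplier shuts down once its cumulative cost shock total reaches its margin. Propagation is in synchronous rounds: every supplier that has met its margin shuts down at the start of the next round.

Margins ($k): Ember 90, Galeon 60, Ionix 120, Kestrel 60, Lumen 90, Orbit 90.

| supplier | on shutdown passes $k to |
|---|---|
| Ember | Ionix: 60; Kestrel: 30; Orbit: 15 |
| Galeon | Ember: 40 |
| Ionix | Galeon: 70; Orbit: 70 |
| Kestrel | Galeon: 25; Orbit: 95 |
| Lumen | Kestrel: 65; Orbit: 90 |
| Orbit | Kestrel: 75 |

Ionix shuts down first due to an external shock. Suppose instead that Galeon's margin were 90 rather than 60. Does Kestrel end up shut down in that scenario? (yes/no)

With Galeon's margin at 90:
Round 1 — Ionix shuts down (initial).
  Galeon: +70 → 70 < 90
  Orbit: +70 → 70 < 90
No further shutdowns.

no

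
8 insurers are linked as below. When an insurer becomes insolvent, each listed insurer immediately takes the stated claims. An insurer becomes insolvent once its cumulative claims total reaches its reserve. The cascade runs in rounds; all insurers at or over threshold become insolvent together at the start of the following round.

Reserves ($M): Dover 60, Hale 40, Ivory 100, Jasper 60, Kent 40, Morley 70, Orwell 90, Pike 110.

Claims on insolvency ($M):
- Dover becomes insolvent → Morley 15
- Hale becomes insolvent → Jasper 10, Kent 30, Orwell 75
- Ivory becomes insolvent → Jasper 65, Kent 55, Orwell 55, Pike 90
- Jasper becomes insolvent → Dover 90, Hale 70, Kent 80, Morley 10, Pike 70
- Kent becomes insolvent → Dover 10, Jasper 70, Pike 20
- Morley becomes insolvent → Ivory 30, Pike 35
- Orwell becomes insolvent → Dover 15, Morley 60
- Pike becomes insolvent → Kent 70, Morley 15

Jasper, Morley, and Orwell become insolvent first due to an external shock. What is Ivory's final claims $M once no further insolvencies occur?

Round 1 — Jasper, Morley, Orwell become insolvent (initial).
  Dover: +90+15 → 105 ≥ 60
  Hale: +70 → 70 ≥ 40
  Ivory: +30 → 30 < 100
  Kent: +80 → 80 ≥ 40
  Pike: +70+35 → 105 < 110
Round 2 — Dover, Hale, Kent become insolvent.
  Pike: +20 → 125 ≥ 110
Round 3 — Pike becomes insolvent.
No further insolvencies.

30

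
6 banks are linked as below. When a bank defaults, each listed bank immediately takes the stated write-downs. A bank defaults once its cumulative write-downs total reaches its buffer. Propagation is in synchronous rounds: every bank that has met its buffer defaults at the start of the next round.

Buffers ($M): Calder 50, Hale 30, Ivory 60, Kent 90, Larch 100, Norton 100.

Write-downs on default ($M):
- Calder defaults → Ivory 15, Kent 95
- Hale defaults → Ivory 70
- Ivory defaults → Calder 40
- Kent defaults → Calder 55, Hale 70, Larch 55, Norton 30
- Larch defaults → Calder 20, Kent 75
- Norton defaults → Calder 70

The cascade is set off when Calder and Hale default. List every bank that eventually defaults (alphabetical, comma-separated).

Calder, Hale, Ivory, Kent

Round 1 — Calder, Hale default (initial).
  Ivory: +15+70 → 85 ≥ 60
  Kent: +95 → 95 ≥ 90
Round 2 — Ivory, Kent default.
  Larch: +55 → 55 < 100
  Norton: +30 → 30 < 100
No further defaults.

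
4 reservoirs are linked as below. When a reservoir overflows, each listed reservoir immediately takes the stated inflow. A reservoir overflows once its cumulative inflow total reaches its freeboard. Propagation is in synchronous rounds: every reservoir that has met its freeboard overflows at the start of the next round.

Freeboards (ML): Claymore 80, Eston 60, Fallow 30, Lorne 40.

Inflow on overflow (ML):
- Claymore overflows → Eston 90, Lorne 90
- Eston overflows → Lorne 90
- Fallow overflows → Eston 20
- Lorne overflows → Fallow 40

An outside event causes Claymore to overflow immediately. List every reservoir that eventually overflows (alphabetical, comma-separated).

Round 1 — Claymore overflows (initial).
  Eston: +90 → 90 ≥ 60
  Lorne: +90 → 90 ≥ 40
Round 2 — Eston, Lorne overflow.
  Fallow: +40 → 40 ≥ 30
Round 3 — Fallow overflows.
No further overflows.

Claymore, Eston, Fallow, Lorne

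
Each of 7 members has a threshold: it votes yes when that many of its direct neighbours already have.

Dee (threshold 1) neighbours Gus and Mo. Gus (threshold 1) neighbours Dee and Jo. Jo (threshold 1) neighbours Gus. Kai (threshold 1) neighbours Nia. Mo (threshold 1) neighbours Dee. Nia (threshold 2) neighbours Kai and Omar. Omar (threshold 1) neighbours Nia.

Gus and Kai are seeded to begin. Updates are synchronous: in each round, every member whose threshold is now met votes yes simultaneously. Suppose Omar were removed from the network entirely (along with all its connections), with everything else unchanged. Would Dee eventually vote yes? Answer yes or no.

With Omar removed:
Round 1 — Gus, Kai vote yes (initial).
Round 2 — checking thresholds:
  Dee: 1 of 2 neighbours ≥ 1, votes yes.
  Jo: 1 of 1 neighbours ≥ 1, votes yes.
  Nia: 1 of 1 neighbours < 2, holds.
Round 3 — checking thresholds:
  Mo: 1 of 1 neighbours ≥ 1, votes yes.
  Nia: 1 of 1 neighbours < 2, holds.
Round 4 — no new yes votes; cascade stops.

yes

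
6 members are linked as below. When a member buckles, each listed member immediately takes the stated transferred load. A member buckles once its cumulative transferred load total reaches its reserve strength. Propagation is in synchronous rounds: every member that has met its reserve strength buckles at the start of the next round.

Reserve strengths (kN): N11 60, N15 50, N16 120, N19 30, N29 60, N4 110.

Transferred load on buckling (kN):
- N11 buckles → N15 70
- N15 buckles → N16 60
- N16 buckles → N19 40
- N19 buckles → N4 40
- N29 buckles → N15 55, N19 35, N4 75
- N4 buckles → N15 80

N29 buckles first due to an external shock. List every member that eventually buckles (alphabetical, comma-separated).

N15, N19, N29, N4

Round 1 — N29 buckles (initial).
  N15: +55 → 55 ≥ 50
  N19: +35 → 35 ≥ 30
  N4: +75 → 75 < 110
Round 2 — N15, N19 buckle.
  N16: +60 → 60 < 120
  N4: +40 → 115 ≥ 110
Round 3 — N4 buckles.
No further bucklings.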